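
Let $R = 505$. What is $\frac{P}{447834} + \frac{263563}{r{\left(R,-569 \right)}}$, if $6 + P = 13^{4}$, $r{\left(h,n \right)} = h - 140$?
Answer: $\frac{118042895117}{163459410} \approx 722.15$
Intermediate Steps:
$r{\left(h,n \right)} = -140 + h$ ($r{\left(h,n \right)} = h - 140 = -140 + h$)
$P = 28555$ ($P = -6 + 13^{4} = -6 + 28561 = 28555$)
$\frac{P}{447834} + \frac{263563}{r{\left(R,-569 \right)}} = \frac{28555}{447834} + \frac{263563}{-140 + 505} = 28555 \cdot \frac{1}{447834} + \frac{263563}{365} = \frac{28555}{447834} + 263563 \cdot \frac{1}{365} = \frac{28555}{447834} + \frac{263563}{365} = \frac{118042895117}{163459410}$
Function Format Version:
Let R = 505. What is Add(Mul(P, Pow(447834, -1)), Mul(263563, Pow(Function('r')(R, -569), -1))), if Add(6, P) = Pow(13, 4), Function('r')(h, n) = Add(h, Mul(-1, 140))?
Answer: Rational(118042895117, 163459410) ≈ 722.15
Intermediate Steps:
Function('r')(h, n) = Add(-140, h) (Function('r')(h, n) = Add(h, -140) = Add(-140, h))
P = 28555 (P = Add(-6, Pow(13, 4)) = Add(-6, 28561) = 28555)
Add(Mul(P, Pow(447834, -1)), Mul(263563, Pow(Function('r')(R, -569), -1))) = Add(Mul(28555, Pow(447834, -1)), Mul(263563, Pow(Add(-140, 505), -1))) = Add(Mul(28555, Rational(1, 447834)), Mul(263563, Pow(365, -1))) = Add(Rational(28555, 447834), Mul(263563, Rational(1, 365))) = Add(Rational(28555, 447834), Rational(263563, 365)) = Rational(118042895117, 163459410)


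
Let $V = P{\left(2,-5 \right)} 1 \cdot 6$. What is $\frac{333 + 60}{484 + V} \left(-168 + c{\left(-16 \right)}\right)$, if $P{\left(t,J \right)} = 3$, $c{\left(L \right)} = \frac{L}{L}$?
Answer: $- \frac{65631}{502} \approx -130.74$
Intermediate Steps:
$c{\left(L \right)} = 1$
$V = 18$ ($V = 3 \cdot 1 \cdot 6 = 3 \cdot 6 = 18$)
$\frac{333 + 60}{484 + V} \left(-168 + c{\left(-16 \right)}\right) = \frac{333 + 60}{484 + 18} \left(-168 + 1\right) = \frac{393}{502} \left(-167\right) = - \frac{65631}{502}$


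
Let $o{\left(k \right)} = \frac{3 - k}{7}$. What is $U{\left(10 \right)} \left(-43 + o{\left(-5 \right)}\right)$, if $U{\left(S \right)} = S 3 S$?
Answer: $- \frac{87900}{7} \approx -12557.0$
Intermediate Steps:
$o{\left(k \right)} = \frac{3}{7} - \frac{k}{7}$ ($o{\left(k \right)} = \left(3 - k\right) \frac{1}{7} = \frac{3}{7} - \frac{k}{7}$)
$U{\left(S \right)} = 3 S^{2}$ ($U{\left(S \right)} = 3 S S = 3 S^{2}$)
$U{\left(10 \right)} \left(-43 + o{\left(-5 \right)}\right) = 3 \cdot 10^{2} \left(-43 + \left(\frac{3}{7} - - \frac{5}{7}\right)\right) = 3 \cdot 100 \left(-43 + \left(\frac{3}{7} + \frac{5}{7}\right)\right) = 300 \left(-43 + \frac{8}{7}\right) = 300 \left(- \frac{293}{7}\right) = - \frac{87900}{7}$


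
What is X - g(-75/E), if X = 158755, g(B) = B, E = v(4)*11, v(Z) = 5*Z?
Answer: 6985235/44 ≈ 1.5876e+5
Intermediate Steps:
E = 220 (E = (5*4)*11 = 20*11 = 220)
X - g(-75/E) = 158755 - (-75)/220 = 158755 - 1*(-15/44) = 158755 + 15/44 = 6985235/44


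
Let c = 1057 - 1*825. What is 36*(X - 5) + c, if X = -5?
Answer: -128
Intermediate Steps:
c = 232 (c = 1057 - 825 = 232)
36*(X - 5) + c = 36*(-5 - 5) + 232 = 36*(-10) + 232 = -360 + 232 = -128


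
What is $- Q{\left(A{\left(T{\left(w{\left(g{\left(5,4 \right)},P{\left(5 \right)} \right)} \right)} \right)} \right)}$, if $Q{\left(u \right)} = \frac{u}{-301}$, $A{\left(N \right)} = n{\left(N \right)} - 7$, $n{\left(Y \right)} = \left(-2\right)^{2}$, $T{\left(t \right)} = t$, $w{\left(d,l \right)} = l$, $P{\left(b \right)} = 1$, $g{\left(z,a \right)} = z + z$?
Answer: $- \frac{3}{301} \approx -0.0099668$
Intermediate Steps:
$g{\left(z,a \right)} = 2 z$
$n{\left(Y \right)} = 4$
$A{\left(N \right)} = -3$ ($A{\left(N \right)} = 4 - 7 = -3$)
$Q{\left(u \right)} = - \frac{u}{301}$ ($Q{\left(u \right)} = u \left(- \frac{1}{301}\right) = - \frac{u}{301}$)
$- Q{\left(A{\left(T{\left(w{\left(g{\left(5,4 \right)},P{\left(5 \right)} \right)} \right)} \right)} \right)} = - \frac{\left(-1\right) \left(-3\right)}{301} = \left(-1\right) \frac{3}{301} = - \frac{3}{301}$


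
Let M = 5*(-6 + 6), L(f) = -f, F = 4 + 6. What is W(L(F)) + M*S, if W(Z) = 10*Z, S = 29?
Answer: -100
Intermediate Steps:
F = 10
M = 0 (M = 5*0 = 0)
W(L(F)) + M*S = 10*(-1*10) + 0*29 = 10*(-10) + 0 = -100 + 0 = -100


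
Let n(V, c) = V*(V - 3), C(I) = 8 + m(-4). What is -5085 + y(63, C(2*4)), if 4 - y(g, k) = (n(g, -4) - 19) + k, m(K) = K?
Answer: -8846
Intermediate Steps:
C(I) = 4 (C(I) = 8 - 4 = 4)
n(V, c) = V*(-3 + V)
y(g, k) = 23 - k - g*(-3 + g) (y(g, k) = 4 - ((g*(-3 + g) - 19) + k) = 4 - ((-19 + g*(-3 + g)) + k) = 4 - (-19 + k + g*(-3 + g)) = 4 + (19 - k - g*(-3 + g)) = 23 - k - g*(-3 + g))
-5085 + y(63, C(2*4)) = -5085 + (23 - 1*4 - 1*63*(-3 + 63)) = -5085 + (23 - 4 - 1*63*60) = -5085 + (23 - 4 - 3780) = -5085 - 3761 = -8846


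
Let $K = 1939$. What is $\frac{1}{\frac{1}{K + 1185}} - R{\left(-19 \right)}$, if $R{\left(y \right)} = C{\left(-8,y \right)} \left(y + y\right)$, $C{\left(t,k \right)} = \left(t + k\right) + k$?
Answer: $1376$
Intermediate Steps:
$C{\left(t,k \right)} = t + 2 k$ ($C{\left(t,k \right)} = \left(k + t\right) + k = t + 2 k$)
$R{\left(y \right)} = 2 y \left(-8 + 2 y\right)$ ($R{\left(y \right)} = \left(-8 + 2 y\right) \left(y + y\right) = \left(-8 + 2 y\right) 2 y = 2 y \left(-8 + 2 y\right)$)
$\frac{1}{\frac{1}{K + 1185}} - R{\left(-19 \right)} = \frac{1}{\frac{1}{1939 + 1185}} - 4 \left(-19\right) \left(-4 - 19\right) = \frac{1}{\frac{1}{3124}} - 4 \left(-19\right) \left(-23\right) = \frac{1}{\frac{1}{3124}} - 1748 = 3124 - 1748 = 1376$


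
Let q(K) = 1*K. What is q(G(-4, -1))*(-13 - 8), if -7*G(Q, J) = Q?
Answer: -12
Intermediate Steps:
G(Q, J) = -Q/7
q(K) = K
q(G(-4, -1))*(-13 - 8) = (-⅐*(-4))*(-13 - 8) = (4/7)*(-21) = -12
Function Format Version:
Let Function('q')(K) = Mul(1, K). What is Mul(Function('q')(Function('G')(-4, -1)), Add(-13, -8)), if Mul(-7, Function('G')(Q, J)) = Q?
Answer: -12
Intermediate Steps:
Function('G')(Q, J) = Mul(Rational(-1, 7), Q)
Function('q')(K) = K
Mul(Function('q')(Function('G')(-4, -1)), Add(-13, -8)) = Mul(Mul(Rational(-1, 7), -4), Add(-13, -8)) = Mul(Rational(4, 7), -21) = -12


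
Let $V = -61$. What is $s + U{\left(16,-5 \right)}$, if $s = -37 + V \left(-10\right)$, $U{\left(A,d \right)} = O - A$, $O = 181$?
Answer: $738$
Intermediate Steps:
$U{\left(A,d \right)} = 181 - A$
$s = 573$ ($s = -37 - -610 = -37 + 610 = 573$)
$s + U{\left(16,-5 \right)} = 573 + \left(181 - 16\right) = 573 + 165 = 738$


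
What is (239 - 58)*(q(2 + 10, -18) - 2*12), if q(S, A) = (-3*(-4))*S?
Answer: 21720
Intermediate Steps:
q(S, A) = 12*S
(239 - 58)*(q(2 + 10, -18) - 2*12) = (239 - 58)*(12*(2 + 10) - 2*12) = 181*(12*12 - 24) = 181*(144 - 24) = 181*120 = 21720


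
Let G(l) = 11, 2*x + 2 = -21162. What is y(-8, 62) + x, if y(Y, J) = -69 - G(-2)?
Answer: -10662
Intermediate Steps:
x = -10582 (x = -1 + (½)*(-21162) = -1 - 10581 = -10582)
y(Y, J) = -80 (y(Y, J) = -69 - 1*11 = -69 - 11 = -80)
y(-8, 62) + x = -80 - 10582 = -10662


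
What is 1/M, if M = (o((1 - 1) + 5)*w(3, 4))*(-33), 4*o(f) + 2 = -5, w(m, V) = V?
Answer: 1/231 ≈ 0.0043290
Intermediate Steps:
o(f) = -7/4 (o(f) = -½ + (¼)*(-5) = -½ - 5/4 = -7/4)
M = 231 (M = -7/4*4*(-33) = -7*(-33) = 231)
1/M = 1/231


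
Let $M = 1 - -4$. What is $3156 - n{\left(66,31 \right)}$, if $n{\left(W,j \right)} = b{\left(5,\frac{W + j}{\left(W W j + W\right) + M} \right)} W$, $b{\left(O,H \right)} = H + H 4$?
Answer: $\frac{426365682}{135107} \approx 3155.8$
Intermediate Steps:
$M = 5$ ($M = 1 + 4 = 5$)
$b{\left(O,H \right)} = 5 H$ ($b{\left(O,H \right)} = H + 4 H = 5 H$)
$n{\left(W,j \right)} = \frac{5 W \left(W + j\right)}{5 + W + j W^{2}}$ ($n{\left(W,j \right)} = 5 \frac{W + j}{\left(W W j + W\right) + 5} W = 5 \frac{W + j}{\left(W^{2} j + W\right) + 5} W = 5 \frac{W + j}{\left(j W^{2} + W\right) + 5} W = 5 \frac{W + j}{\left(W + j W^{2}\right) + 5} W = 5 \frac{W + j}{5 + W + j W^{2}} W = \frac{5 \left(W + j\right)}{5 + W + j W^{2}} W = \frac{5 W \left(W + j\right)}{5 + W + j W^{2}}$)
$3156 - n{\left(66,31 \right)} = 3156 - 5 \cdot 66 \frac{1}{5 + 66 + 31 \cdot 66^{2}} \left(66 + 31\right) = 3156 - 5 \cdot 66 \frac{1}{5 + 66 + 31 \cdot 4356} \cdot 97 = 3156 - 5 \cdot 66 \frac{1}{5 + 66 + 135036} \cdot 97 = 3156 - 5 \cdot 66 \cdot \frac{1}{135107} \cdot 97 = 3156 - \frac{32010}{135107} = \frac{426365682}{135107}$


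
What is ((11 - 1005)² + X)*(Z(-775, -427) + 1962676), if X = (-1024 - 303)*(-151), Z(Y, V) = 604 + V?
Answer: 2332680022289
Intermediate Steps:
X = 200377 (X = -1327*(-151) = 200377)
((11 - 1005)² + X)*(Z(-775, -427) + 1962676) = ((11 - 1005)² + 200377)*((604 - 427) + 1962676) = ((-994)² + 200377)*(177 + 1962676) = (988036 + 200377)*1962853 = 1188413*1962853 = 2332680022289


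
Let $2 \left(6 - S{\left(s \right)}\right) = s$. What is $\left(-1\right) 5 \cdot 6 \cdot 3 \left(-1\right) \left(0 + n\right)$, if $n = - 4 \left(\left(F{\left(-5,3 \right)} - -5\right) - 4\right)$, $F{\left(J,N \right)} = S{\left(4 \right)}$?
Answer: $-1800$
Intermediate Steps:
$S{\left(s \right)} = 6 - \frac{s}{2}$
$F{\left(J,N \right)} = 4$ ($F{\left(J,N \right)} = 6 - 2 = 4$)
$n = -20$ ($n = - 4 \left(\left(4 - -5\right) - 4\right) = - 4 \left(\left(4 + 5\right) - 4\right) = - 4 \left(9 - 4\right) = \left(-4\right) 5 = -20$)
$\left(-1\right) 5 \cdot 6 \cdot 3 \left(-1\right) \left(0 + n\right) = \left(-1\right) 5 \cdot 6 \cdot 3 \left(-1\right) \left(0 - 20\right) = \left(-5\right) 18 \left(-1\right) \left(-20\right) = \left(-90\right) \left(-1\right) \left(-20\right) = 90 \left(-20\right) = -1800$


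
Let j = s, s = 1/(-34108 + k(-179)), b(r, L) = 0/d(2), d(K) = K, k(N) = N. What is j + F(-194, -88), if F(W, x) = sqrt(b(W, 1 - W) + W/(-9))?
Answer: -1/34287 + sqrt(194)/3 ≈ 4.6428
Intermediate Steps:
b(r, L) = 0 (b(r, L) = 0/2 = 0*(1/2) = 0)
s = -1/34287 (s = 1/(-34108 - 179) = 1/(-34287) = -1/34287 ≈ -2.9166e-5)
F(W, x) = sqrt(-W)/3 (F(W, x) = sqrt(0 + W/(-9)) = sqrt(0 + W*(-1/9)) = sqrt(0 - W/9) = sqrt(-W/9) = sqrt(-W)/3)
j = -1/34287 ≈ -2.9166e-5
j + F(-194, -88) = -1/34287 + sqrt(-1*(-194))/3 = -1/34287 + sqrt(194)/3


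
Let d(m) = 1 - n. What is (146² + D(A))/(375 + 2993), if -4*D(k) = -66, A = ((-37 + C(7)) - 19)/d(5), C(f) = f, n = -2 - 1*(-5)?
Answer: 42665/6736 ≈ 6.3339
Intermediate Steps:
n = 3 (n = -2 + 5 = 3)
d(m) = -2 (d(m) = 1 - 1*3 = 1 - 3 = -2)
A = 49/2 (A = ((-37 + 7) - 19)/(-2) = (-30 - 19)*(-½) = -49*(-½) = 49/2 ≈ 24.500)
D(k) = 33/2 (D(k) = -¼*(-66) = 33/2)
(146² + D(A))/(375 + 2993) = (146² + 33/2)/(375 + 2993) = (21316 + 33/2)/3368 = (42665/2)*(1/3368) = 42665/6736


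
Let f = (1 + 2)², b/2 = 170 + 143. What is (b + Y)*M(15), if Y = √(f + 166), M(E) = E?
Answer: 9390 + 75*√7 ≈ 9588.4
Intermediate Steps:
b = 626 (b = 2*(170 + 143) = 2*313 = 626)
f = 9 (f = 3² = 9)
Y = 5*√7 (Y = √(9 + 166) = √175 = 5*√7 ≈ 13.229)
(b + Y)*M(15) = (626 + 5*√7)*15 = 9390 + 75*√7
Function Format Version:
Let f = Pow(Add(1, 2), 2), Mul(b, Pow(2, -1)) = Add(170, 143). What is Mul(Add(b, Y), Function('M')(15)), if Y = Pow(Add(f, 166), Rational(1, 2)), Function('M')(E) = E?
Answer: Add(9390, Mul(75, Pow(7, Rational(1, 2)))) ≈ 9588.4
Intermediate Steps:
b = 626 (b = Mul(2, Add(170, 143)) = Mul(2, 313) = 626)
f = 9 (f = Pow(3, 2) = 9)
Y = Mul(5, Pow(7, Rational(1, 2))) (Y = Pow(Add(9, 166), Rational(1, 2)) = Pow(175, Rational(1, 2)) = Mul(5, Pow(7, Rational(1, 2))) ≈ 13.229)
Mul(Add(b, Y), Function('M')(15)) = Mul(Add(626, Mul(5, Pow(7, Rational(1, 2)))), 15) = Add(9390, Mul(75, Pow(7, Rational(1, 2))))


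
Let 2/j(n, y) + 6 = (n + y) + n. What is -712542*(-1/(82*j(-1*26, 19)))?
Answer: -13894569/82 ≈ -1.6945e+5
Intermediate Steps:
j(n, y) = 2/(-6 + y + 2*n) (j(n, y) = 2/(-6 + ((n + y) + n)) = 2/(-6 + (y + 2*n)) = 2/(-6 + y + 2*n))
-712542*(-1/(82*j(-1*26, 19))) = -712542/((-164/(-6 + 19 + 2*(-1*26)))) = -712542/((-164/(-6 + 19 + 2*(-26)))) = -712542/((-164/(-6 + 19 - 52))) = -712542/((-164/(-39))) = -712542/((-164*(-1)/39)) = -712542/((-82*(-2/39))) = -712542/164/39 = -712542*39/164 = -13894569/82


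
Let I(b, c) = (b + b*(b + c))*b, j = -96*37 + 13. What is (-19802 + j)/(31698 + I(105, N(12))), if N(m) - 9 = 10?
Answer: -23341/1409823 ≈ -0.016556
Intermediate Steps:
N(m) = 19 (N(m) = 9 + 10 = 19)
j = -3539 (j = -3552 + 13 = -3539)
I(b, c) = b*(b + b*(b + c))
(-19802 + j)/(31698 + I(105, N(12))) = (-19802 - 3539)/(31698 + 105²*(1 + 105 + 19)) = -23341/(31698 + 11025*125) = -23341/(31698 + 1378125) = -23341/1409823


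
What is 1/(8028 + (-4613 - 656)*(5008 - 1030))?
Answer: -1/20952054 ≈ -4.7728e-8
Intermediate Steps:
1/(8028 + (-4613 - 656)*(5008 - 1030)) = 1/(8028 - 5269*3978) = 1/(8028 - 20960082) = 1/(-20952054) = -1/20952054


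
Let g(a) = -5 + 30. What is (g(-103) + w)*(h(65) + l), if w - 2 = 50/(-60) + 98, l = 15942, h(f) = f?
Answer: 11925215/6 ≈ 1.9875e+6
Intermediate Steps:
g(a) = 25
w = 595/6 (w = 2 + (50/(-60) + 98) = 2 + (50*(-1/60) + 98) = 2 + (-⅚ + 98) = 2 + 583/6 = 595/6 ≈ 99.167)
(g(-103) + w)*(h(65) + l) = (25 + 595/6)*(65 + 15942) = (745/6)*16007 = 11925215/6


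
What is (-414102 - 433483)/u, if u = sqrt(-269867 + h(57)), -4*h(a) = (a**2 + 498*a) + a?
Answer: 169517*I*sqrt(277790)/55558 ≈ 1608.1*I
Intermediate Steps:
h(a) = -499*a/4 - a**2/4 (h(a) = -((a**2 + 498*a) + a)/4 = -(a**2 + 499*a)/4 = -499*a/4 - a**2/4)
u = I*sqrt(277790) (u = sqrt(-269867 - 1/4*57*(499 + 57)) = sqrt(-269867 - 1/4*57*556) = sqrt(-269867 - 7923) = sqrt(-277790) = I*sqrt(277790) ≈ 527.06*I)
(-414102 - 433483)/u = (-414102 - 433483)/((I*sqrt(277790))) = -(-169517)*I*sqrt(277790)/55558 = 169517*I*sqrt(277790)/55558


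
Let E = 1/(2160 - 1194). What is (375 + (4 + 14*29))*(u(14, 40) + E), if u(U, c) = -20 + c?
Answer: 15166985/966 ≈ 15701.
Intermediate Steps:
E = 1/966 ≈ 0.0010352
(375 + (4 + 14*29))*(u(14, 40) + E) = (375 + (4 + 14*29))*((-20 + 40) + 1/966) = (375 + (4 + 406))*(20 + 1/966) = (375 + 410)*(19321/966) = 785*(19321/966) = 15166985/966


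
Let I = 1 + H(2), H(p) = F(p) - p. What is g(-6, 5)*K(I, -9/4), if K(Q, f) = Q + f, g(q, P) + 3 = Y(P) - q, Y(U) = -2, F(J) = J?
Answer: -5/4 ≈ -1.2500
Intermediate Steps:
H(p) = 0 (H(p) = p - p = 0)
g(q, P) = -5 - q (g(q, P) = -3 + (-2 - q) = -5 - q)
I = 1 (I = 1 + 0 = 1)
g(-6, 5)*K(I, -9/4) = (-5 - 1*(-6))*(1 - 9/4) = (-5 + 6)*(1 - 9*¼) = 1*(1 - 9/4) = 1*(-5/4) = -5/4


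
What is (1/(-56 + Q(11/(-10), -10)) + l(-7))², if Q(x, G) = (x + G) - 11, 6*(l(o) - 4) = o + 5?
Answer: 73290721/5489649 ≈ 13.351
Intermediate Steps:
l(o) = 29/6 + o/6 (l(o) = 4 + (o + 5)/6 = 4 + (5 + o)/6 = 4 + (⅚ + o/6) = 29/6 + o/6)
Q(x, G) = -11 + G + x (Q(x, G) = (G + x) - 11 = -11 + G + x)
(1/(-56 + Q(11/(-10), -10)) + l(-7))² = (1/(-56 + (-11 - 10 + 11/(-10))) + (29/6 + (⅙)*(-7)))² = (1/(-56 + (-11 - 10 + 11*(-⅒))) + (29/6 - 7/6))² = (1/(-56 + (-11 - 10 - 11/10)) + 11/3)² = (1/(-56 - 221/10) + 11/3)² = (1/(-781/10) + 11/3)² = (-10/781 + 11/3)² = (8561/2343)² = 73290721/5489649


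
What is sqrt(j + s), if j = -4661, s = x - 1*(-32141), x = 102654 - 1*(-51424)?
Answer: sqrt(181558) ≈ 426.10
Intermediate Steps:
x = 154078 (x = 102654 + 51424 = 154078)
s = 186219 (s = 154078 - 1*(-32141) = 154078 + 32141 = 186219)
sqrt(j + s) = sqrt(-4661 + 186219) = sqrt(181558)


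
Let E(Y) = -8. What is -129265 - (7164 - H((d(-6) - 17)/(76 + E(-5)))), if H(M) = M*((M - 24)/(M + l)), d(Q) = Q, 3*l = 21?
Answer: -4202520851/30804 ≈ -1.3643e+5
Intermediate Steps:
l = 7 (l = (1/3)*21 = 7)
H(M) = M*(-24 + M)/(7 + M) (H(M) = M*((M - 24)/(M + 7)) = M*((-24 + M)/(7 + M)) = M*(-24 + M)/(7 + M))
-129265 - (7164 - H((d(-6) - 17)/(76 + E(-5)))) = -129265 - (7164 - (-6 - 17)/(76 - 8)*(-24 + (-6 - 17)/(76 - 8))/(7 + (-6 - 17)/(76 - 8))) = -129265 - (7164 - (-23/68)*(-24 - 23/68)/(7 - 23/68)) = -129265 - (7164 - (-23*1/68)*(-24 - 23*1/68)/(7 - 23*1/68)) = -129265 - (7164 - (-23)*(-24 - 23/68)/(68*(7 - 23/68))) = -129265 - (7164 - (-23)*(-1655)/(68*453/68*68)) = -129265 - (7164 - (-23)*68*(-1655)/(68*453*68)) = -129265 - (7164 - 1*38065/30804) = -129265 - (7164 - 38065/30804) = -129265 - 1*220641791/30804 = -129265 - 220641791/30804 = -4202520851/30804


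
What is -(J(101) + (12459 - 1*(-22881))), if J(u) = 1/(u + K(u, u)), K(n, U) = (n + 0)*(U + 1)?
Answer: -367642021/10403 ≈ -35340.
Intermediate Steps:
K(n, U) = n*(1 + U)
J(u) = 1/(u + u*(1 + u))
-(J(101) + (12459 - 1*(-22881))) = -(1/(101*(2 + 101)) + (12459 - 1*(-22881))) = -((1/101)/103 + (12459 + 22881)) = -((1/101)*(1/103) + 35340) = -(1/10403 + 35340) = -1*367642021/10403 = -367642021/10403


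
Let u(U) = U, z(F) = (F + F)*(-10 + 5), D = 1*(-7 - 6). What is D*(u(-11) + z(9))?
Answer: 1313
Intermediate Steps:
D = -13 (D = 1*(-13) = -13)
z(F) = -10*F (z(F) = (2*F)*(-5) = -10*F)
D*(u(-11) + z(9)) = -13*(-11 - 10*9) = -13*(-11 - 90) = -13*(-101) = 1313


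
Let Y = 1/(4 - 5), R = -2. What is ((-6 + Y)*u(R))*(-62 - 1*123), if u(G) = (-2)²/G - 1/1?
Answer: -3885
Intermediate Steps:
u(G) = -1 + 4/G (u(G) = 4/G - 1*1 = 4/G - 1 = -1 + 4/G)
Y = -1 (Y = 1/(-1) = -1)
((-6 + Y)*u(R))*(-62 - 1*123) = ((-6 - 1)*((4 - 1*(-2))/(-2)))*(-62 - 1*123) = (-(-7)*(4 + 2)/2)*(-62 - 123) = -(-7)*6/2*(-185) = -7*(-3)*(-185) = 21*(-185) = -3885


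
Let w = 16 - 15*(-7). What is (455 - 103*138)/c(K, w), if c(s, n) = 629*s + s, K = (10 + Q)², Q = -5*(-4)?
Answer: -13759/567000 ≈ -0.024266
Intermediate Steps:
w = 121 (w = 16 + 105 = 121)
Q = 20
K = 900 (K = (10 + 20)² = 30² = 900)
c(s, n) = 630*s
(455 - 103*138)/c(K, w) = (455 - 103*138)/((630*900)) = (455 - 14214)/567000 = -13759*1/567000 = -13759/567000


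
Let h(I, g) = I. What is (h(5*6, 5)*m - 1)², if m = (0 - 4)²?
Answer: 229441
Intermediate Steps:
m = 16 (m = (-4)² = 16)
(h(5*6, 5)*m - 1)² = ((5*6)*16 - 1)² = (30*16 - 1)² = (480 - 1)² = 479² = 229441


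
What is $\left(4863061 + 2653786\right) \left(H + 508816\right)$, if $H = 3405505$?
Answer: $29423352065887$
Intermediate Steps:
$\left(4863061 + 2653786\right) \left(H + 508816\right) = \left(4863061 + 2653786\right) \left(3405505 + 508816\right) = 7516847 \cdot 3914321 = 29423352065887$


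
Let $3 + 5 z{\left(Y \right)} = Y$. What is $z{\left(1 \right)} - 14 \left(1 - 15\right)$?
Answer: $\frac{978}{5} \approx 195.6$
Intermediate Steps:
$z{\left(Y \right)} = - \frac{3}{5} + \frac{Y}{5}$
$z{\left(1 \right)} - 14 \left(1 - 15\right) = \left(- \frac{3}{5} + \frac{1}{5} \cdot 1\right) - 14 \left(1 - 15\right) = \left(- \frac{3}{5} + \frac{1}{5}\right) - 14 \left(1 - 15\right) = - \frac{2}{5} - -196 = - \frac{2}{5} + 196 = \frac{978}{5}$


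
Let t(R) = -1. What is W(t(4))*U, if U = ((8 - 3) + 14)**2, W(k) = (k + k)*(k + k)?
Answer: 1444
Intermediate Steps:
W(k) = 4*k**2 (W(k) = (2*k)*(2*k) = 4*k**2)
U = 361 (U = (5 + 14)**2 = 19**2 = 361)
W(t(4))*U = (4*(-1)**2)*361 = (4*1)*361 = 4*361 = 1444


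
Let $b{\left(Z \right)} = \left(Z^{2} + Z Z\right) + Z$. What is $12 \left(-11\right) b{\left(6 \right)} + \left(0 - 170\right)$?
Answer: $-10466$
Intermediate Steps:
$b{\left(Z \right)} = Z + 2 Z^{2}$ ($b{\left(Z \right)} = \left(Z^{2} + Z^{2}\right) + Z = 2 Z^{2} + Z = Z + 2 Z^{2}$)
$12 \left(-11\right) b{\left(6 \right)} + \left(0 - 170\right) = 12 \left(-11\right) 6 \left(1 + 2 \cdot 6\right) + \left(0 - 170\right) = - 132 \cdot 6 \left(1 + 12\right) + \left(0 - 170\right) = - 132 \cdot 6 \cdot 13 - 170 = \left(-132\right) 78 - 170 = -10296 - 170 = -10466$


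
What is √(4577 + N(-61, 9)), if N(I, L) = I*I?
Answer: 3*√922 ≈ 91.093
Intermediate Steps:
N(I, L) = I²
√(4577 + N(-61, 9)) = √(4577 + (-61)²) = √(4577 + 3721) = √8298 = 3*√922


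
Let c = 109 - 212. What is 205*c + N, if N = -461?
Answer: -21576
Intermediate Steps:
c = -103
205*c + N = 205*(-103) - 461 = -21115 - 461 = -21576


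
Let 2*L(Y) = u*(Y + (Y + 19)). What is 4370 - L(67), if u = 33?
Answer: 3691/2 ≈ 1845.5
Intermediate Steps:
L(Y) = 627/2 + 33*Y (L(Y) = (33*(Y + (Y + 19)))/2 = (33*(Y + (19 + Y)))/2 = (33*(19 + 2*Y))/2 = (627 + 66*Y)/2 = 627/2 + 33*Y)
4370 - L(67) = 4370 - (627/2 + 33*67) = 4370 - (627/2 + 2211) = 4370 - 1*5049/2 = 4370 - 5049/2 = 3691/2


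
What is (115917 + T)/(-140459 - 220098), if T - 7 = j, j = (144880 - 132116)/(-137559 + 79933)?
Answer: -115176270/358232029 ≈ -0.32151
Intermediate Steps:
j = -6382/28813 (j = 12764/(-57626) = 12764*(-1/57626) = -6382/28813 ≈ -0.22150)
T = 195309/28813 (T = 7 - 6382/28813 = 195309/28813 ≈ 6.7785)
(115917 + T)/(-140459 - 220098) = (115917 + 195309/28813)/(-140459 - 220098) = (3340111830/28813)/(-360557) = (3340111830/28813)*(-1/360557) = -115176270/358232029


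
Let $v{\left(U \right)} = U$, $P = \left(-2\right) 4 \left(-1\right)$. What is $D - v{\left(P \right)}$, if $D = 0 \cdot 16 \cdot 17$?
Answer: $-8$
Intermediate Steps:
$D = 0$ ($D = 0 \cdot 17 = 0$)
$P = 8$ ($P = \left(-8\right) \left(-1\right) = 8$)
$D - v{\left(P \right)} = 0 - 8 = -8$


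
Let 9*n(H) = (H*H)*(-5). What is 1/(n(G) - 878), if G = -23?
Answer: -9/10547 ≈ -0.00085332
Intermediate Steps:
n(H) = -5*H²/9 (n(H) = ((H*H)*(-5))/9 = (H²*(-5))/9 = (-5*H²)/9 = -5*H²/9)
1/(n(G) - 878) = 1/(-5/9*(-23)² - 878) = 1/(-5/9*529 - 878) = 1/(-2645/9 - 878) = 1/(-10547/9) = -9/10547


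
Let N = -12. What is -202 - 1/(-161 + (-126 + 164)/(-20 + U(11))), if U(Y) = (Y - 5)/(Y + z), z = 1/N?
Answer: -41934532/207603 ≈ -201.99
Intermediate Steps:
z = -1/12 (z = 1/(-12) = -1/12 ≈ -0.083333)
U(Y) = (-5 + Y)/(-1/12 + Y) (U(Y) = (Y - 5)/(Y - 1/12) = (-5 + Y)/(-1/12 + Y))
-202 - 1/(-161 + (-126 + 164)/(-20 + U(11))) = -202 - 1/(-161 + (-126 + 164)/(-20 + 12*(-5 + 11)/(-1 + 12*11))) = -202 - 1/(-161 + 38/(-20 + 12*6/(-1 + 132))) = -202 - 1/(-161 + 38/(-20 + 12*6/131)) = -202 - 1/(-161 + 38/(-20 + 12*(1/131)*6)) = -202 - 1/(-161 + 38/(-20 + 72/131)) = -202 - 1/(-161 + 38/(-2548/131)) = -202 - 1/(-161 + 38*(-131/2548)) = -202 - 1/(-161 - 2489/1274) = -202 - 1/(-207603/1274) = -202 - 1*(-1274/207603) = -202 + 1274/207603 = -41934532/207603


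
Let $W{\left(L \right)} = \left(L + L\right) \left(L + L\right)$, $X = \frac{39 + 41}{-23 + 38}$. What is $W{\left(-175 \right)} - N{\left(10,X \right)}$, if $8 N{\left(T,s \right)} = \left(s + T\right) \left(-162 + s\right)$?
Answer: $\frac{2210405}{18} \approx 1.228 \cdot 10^{5}$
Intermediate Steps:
$X = \frac{16}{3}$ ($X = \frac{80}{15} = 80 \cdot \frac{1}{15} = \frac{16}{3} \approx 5.3333$)
$N{\left(T,s \right)} = \frac{\left(-162 + s\right) \left(T + s\right)}{8}$ ($N{\left(T,s \right)} = \frac{\left(s + T\right) \left(-162 + s\right)}{8} = \frac{\left(T + s\right) \left(-162 + s\right)}{8} = \frac{\left(-162 + s\right) \left(T + s\right)}{8}$)
$W{\left(L \right)} = 4 L^{2}$ ($W{\left(L \right)} = 2 L 2 L = 4 L^{2}$)
$W{\left(-175 \right)} - N{\left(10,X \right)} = 4 \left(-175\right)^{2} - \left(\left(- \frac{81}{4}\right) 10 - 108 + \frac{\left(\frac{16}{3}\right)^{2}}{8} + \frac{1}{8} \cdot 10 \cdot \frac{16}{3}\right) = 4 \cdot 30625 - \left(- \frac{405}{2} - 108 + \frac{1}{8} \cdot \frac{256}{9} + \frac{20}{3}\right) = 122500 - \left(- \frac{405}{2} - 108 + \frac{32}{9} + \frac{20}{3}\right) = 122500 - - \frac{5405}{18} = 122500 + \frac{5405}{18} = \frac{2210405}{18}$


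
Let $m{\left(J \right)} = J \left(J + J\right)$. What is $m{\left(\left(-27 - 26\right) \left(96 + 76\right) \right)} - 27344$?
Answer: $166175568$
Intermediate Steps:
$m{\left(J \right)} = 2 J^{2}$ ($m{\left(J \right)} = J 2 J = 2 J^{2}$)
$m{\left(\left(-27 - 26\right) \left(96 + 76\right) \right)} - 27344 = 2 \left(\left(-27 - 26\right) \left(96 + 76\right)\right)^{2} - 27344 = 2 \left(\left(-53\right) 172\right)^{2} - 27344 = 2 \left(-9116\right)^{2} - 27344 = 2 \cdot 83101456 - 27344 = 166202912 - 27344 = 166175568$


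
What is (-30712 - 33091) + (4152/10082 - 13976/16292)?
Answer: -1310011907085/20531993 ≈ -63803.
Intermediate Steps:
(-30712 - 33091) + (4152/10082 - 13976/16292) = -63803 + (4152*(1/10082) - 13976*1/16292) = -63803 + (2076/5041 - 3494/4073) = -63803 - 9157706/20531993 = -1310011907085/20531993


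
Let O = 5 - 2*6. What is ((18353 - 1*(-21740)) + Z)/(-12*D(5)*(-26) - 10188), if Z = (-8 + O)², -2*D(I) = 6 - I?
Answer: -20159/5172 ≈ -3.8977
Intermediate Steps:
D(I) = -3 + I/2 (D(I) = -(6 - I)/2 = -3 + I/2)
O = -7 (O = 5 - 12 = -7)
Z = 225 (Z = (-8 - 7)² = (-15)² = 225)
((18353 - 1*(-21740)) + Z)/(-12*D(5)*(-26) - 10188) = ((18353 - 1*(-21740)) + 225)/(-12*(-3 + (½)*5)*(-26) - 10188) = ((18353 + 21740) + 225)/(-12*(-3 + 5/2)*(-26) - 10188) = (40093 + 225)/(-12*(-½)*(-26) - 10188) = 40318/(6*(-26) - 10188) = 40318/(-156 - 10188) = 40318/(-10344) = 40318*(-1/10344) = -20159/5172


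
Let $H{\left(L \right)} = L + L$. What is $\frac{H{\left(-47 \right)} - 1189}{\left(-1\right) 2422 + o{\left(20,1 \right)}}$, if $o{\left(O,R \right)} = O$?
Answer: $\frac{1283}{2402} \approx 0.53414$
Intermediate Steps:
$H{\left(L \right)} = 2 L$
$\frac{H{\left(-47 \right)} - 1189}{\left(-1\right) 2422 + o{\left(20,1 \right)}} = \frac{2 \left(-47\right) - 1189}{\left(-1\right) 2422 + 20} = \frac{-94 - 1189}{-2422 + 20} = - \frac{1283}{-2402} = \left(-1283\right) \left(- \frac{1}{2402}\right) = \frac{1283}{2402}$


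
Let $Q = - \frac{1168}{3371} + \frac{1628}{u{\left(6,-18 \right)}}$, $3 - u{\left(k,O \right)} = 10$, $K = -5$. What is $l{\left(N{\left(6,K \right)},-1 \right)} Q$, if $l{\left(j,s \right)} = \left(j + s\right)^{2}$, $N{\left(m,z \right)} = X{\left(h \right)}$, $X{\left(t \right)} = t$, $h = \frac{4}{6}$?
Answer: $- \frac{5496164}{212373} \approx -25.88$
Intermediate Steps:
$u{\left(k,O \right)} = -7$ ($u{\left(k,O \right)} = 3 - 10 = -7$)
$h = \frac{2}{3}$ ($h = 4 \cdot \frac{1}{6} = \frac{2}{3} \approx 0.66667$)
$N{\left(m,z \right)} = \frac{2}{3}$
$Q = - \frac{5496164}{23597}$ ($Q = - \frac{1168}{3371} + \frac{1628}{-7} = \left(-1168\right) \frac{1}{3371} + 1628 \left(- \frac{1}{7}\right) = - \frac{1168}{3371} - \frac{1628}{7} = - \frac{5496164}{23597} \approx -232.92$)
$l{\left(N{\left(6,K \right)},-1 \right)} Q = \left(\frac{2}{3} - 1\right)^{2} \left(- \frac{5496164}{23597}\right) = \left(- \frac{1}{3}\right)^{2} \left(- \frac{5496164}{23597}\right) = \frac{1}{9} \left(- \frac{5496164}{23597}\right) = - \frac{5496164}{212373}$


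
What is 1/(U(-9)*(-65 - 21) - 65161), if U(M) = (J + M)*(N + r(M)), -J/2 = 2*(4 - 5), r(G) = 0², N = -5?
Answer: -1/67311 ≈ -1.4856e-5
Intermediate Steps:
r(G) = 0
J = 4 (J = -4*(4 - 5) = -4*(-1) = -2*(-2) = 4)
U(M) = -20 - 5*M (U(M) = (4 + M)*(-5 + 0) = (4 + M)*(-5) = -20 - 5*M)
1/(U(-9)*(-65 - 21) - 65161) = 1/((-20 - 5*(-9))*(-65 - 21) - 65161) = 1/((-20 + 45)*(-86) - 65161) = 1/(25*(-86) - 65161) = 1/(-2150 - 65161) = 1/(-67311) = -1/67311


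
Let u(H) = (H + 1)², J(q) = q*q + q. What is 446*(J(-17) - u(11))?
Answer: 57088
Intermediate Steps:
J(q) = q + q² (J(q) = q² + q = q + q²)
u(H) = (1 + H)²
446*(J(-17) - u(11)) = 446*(-17*(1 - 17) - (1 + 11)²) = 446*(-17*(-16) - 1*12²) = 446*(272 - 1*144) = 446*(272 - 144) = 446*128 = 57088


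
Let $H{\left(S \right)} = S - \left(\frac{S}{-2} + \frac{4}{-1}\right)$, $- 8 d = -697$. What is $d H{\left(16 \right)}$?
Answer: $\frac{4879}{2} \approx 2439.5$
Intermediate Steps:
$d = \frac{697}{8}$ ($d = \left(- \frac{1}{8}\right) \left(-697\right) = \frac{697}{8} \approx 87.125$)
$H{\left(S \right)} = 4 + \frac{3 S}{2}$ ($H{\left(S \right)} = S - \left(S \left(- \frac{1}{2}\right) + 4 \left(-1\right)\right) = S - \left(- \frac{S}{2} - 4\right) = S - \left(-4 - \frac{S}{2}\right) = S + \left(4 + \frac{S}{2}\right) = 4 + \frac{3 S}{2}$)
$d H{\left(16 \right)} = \frac{697 \left(4 + \frac{3}{2} \cdot 16\right)}{8} = \frac{697 \left(4 + 24\right)}{8} = \frac{697}{8} \cdot 28 = \frac{4879}{2}$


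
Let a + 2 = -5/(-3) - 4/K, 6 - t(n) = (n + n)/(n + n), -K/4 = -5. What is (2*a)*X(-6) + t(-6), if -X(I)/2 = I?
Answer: -39/5 ≈ -7.8000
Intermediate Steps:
K = 20 (K = -4*(-5) = 20)
t(n) = 5 (t(n) = 6 - (n + n)/(n + n) = 6 - 2*n/(2*n) = 6 - 2*n*1/(2*n) = 6 - 1*1 = 6 - 1 = 5)
X(I) = -2*I
a = -8/15 (a = -2 + (-5/(-3) - 4/20) = -2 + (-5*(-⅓) - 4*1/20) = -2 + (5/3 - ⅕) = -2 + 22/15 = -8/15 ≈ -0.53333)
(2*a)*X(-6) + t(-6) = (2*(-8/15))*(-2*(-6)) + 5 = -16/15*12 + 5 = -64/5 + 5 = -39/5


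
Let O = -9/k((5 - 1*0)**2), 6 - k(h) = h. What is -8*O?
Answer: -72/19 ≈ -3.7895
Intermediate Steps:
k(h) = 6 - h
O = 9/19 (O = -9/(6 - (5 - 1*0)**2) = -9/(6 - (5 + 0)**2) = -9/(6 - 1*5**2) = -9/(6 - 1*25) = -9/(6 - 25) = -9/(-19) = -9*(-1/19) = 9/19 ≈ 0.47368)
-8*O = -8*9/19 = -72/19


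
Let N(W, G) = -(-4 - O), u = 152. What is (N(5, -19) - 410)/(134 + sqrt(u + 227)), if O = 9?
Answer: -53198/17577 + 397*sqrt(379)/17577 ≈ -2.5869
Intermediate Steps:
N(W, G) = 13 (N(W, G) = -(-4 - 1*9) = -(-4 - 9) = -1*(-13) = 13)
(N(5, -19) - 410)/(134 + sqrt(u + 227)) = (13 - 410)/(134 + sqrt(152 + 227)) = -397/(134 + sqrt(379))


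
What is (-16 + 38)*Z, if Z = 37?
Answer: 814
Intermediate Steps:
(-16 + 38)*Z = (-16 + 38)*37 = 22*37 = 814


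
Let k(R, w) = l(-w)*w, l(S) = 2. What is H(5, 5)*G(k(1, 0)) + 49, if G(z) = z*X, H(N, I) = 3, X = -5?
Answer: 49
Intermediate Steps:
k(R, w) = 2*w
G(z) = -5*z (G(z) = z*(-5) = -5*z)
H(5, 5)*G(k(1, 0)) + 49 = 3*(-10*0) + 49 = 3*(-5*0) + 49 = 3*0 + 49 = 0 + 49 = 49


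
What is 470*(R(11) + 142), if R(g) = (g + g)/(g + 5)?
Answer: 269545/4 ≈ 67386.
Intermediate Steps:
R(g) = 2*g/(5 + g) (R(g) = (2*g)/(5 + g) = 2*g/(5 + g))
470*(R(11) + 142) = 470*(2*11/(5 + 11) + 142) = 470*(2*11/16 + 142) = 470*(2*11*(1/16) + 142) = 470*(11/8 + 142) = 470*(1147/8) = 269545/4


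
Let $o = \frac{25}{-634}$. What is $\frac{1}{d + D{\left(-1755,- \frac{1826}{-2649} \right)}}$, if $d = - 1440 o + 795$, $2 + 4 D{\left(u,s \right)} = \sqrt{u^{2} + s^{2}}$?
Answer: $\frac{9604528394001768}{6004280733295513487} - \frac{1064781444 \sqrt{21613157844301}}{6004280733295513487} \approx 0.00077517$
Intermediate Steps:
$o = - \frac{25}{634}$ ($o = 25 \left(- \frac{1}{634}\right) = - \frac{25}{634} \approx -0.039432$)
$D{\left(u,s \right)} = - \frac{1}{2} + \frac{\sqrt{s^{2} + u^{2}}}{4}$ ($D{\left(u,s \right)} = - \frac{1}{2} + \frac{\sqrt{u^{2} + s^{2}}}{4} = - \frac{1}{2} + \frac{\sqrt{s^{2} + u^{2}}}{4}$)
$d = \frac{270015}{317}$ ($d = \left(-1440\right) \left(- \frac{25}{634}\right) + 795 = \frac{18000}{317} + 795 = \frac{270015}{317} \approx 851.78$)
$\frac{1}{d + D{\left(-1755,- \frac{1826}{-2649} \right)}} = \frac{1}{\frac{270015}{317} - \left(\frac{1}{2} - \frac{\sqrt{\left(- \frac{1826}{-2649}\right)^{2} + \left(-1755\right)^{2}}}{4}\right)} = \frac{1}{\frac{270015}{317} - \left(\frac{1}{2} - \frac{\sqrt{\left(\left(-1826\right) \left(- \frac{1}{2649}\right)\right)^{2} + 3080025}}{4}\right)} = \frac{1}{\frac{270015}{317} - \left(\frac{1}{2} - \frac{\sqrt{\left(\frac{1826}{2649}\right)^{2} + 3080025}}{4}\right)} = \frac{1}{\frac{270015}{317} - \left(\frac{1}{2} - \frac{\sqrt{\frac{3334276}{7017201} + 3080025}}{4}\right)} = \frac{1}{\frac{270015}{317} - \left(\frac{1}{2} - \frac{\sqrt{\frac{21613157844301}{7017201}}}{4}\right)} = \frac{1}{\frac{270015}{317} - \left(\frac{1}{2} - \frac{\frac{1}{2649} \sqrt{21613157844301}}{4}\right)} = \frac{1}{\frac{270015}{317} - \left(\frac{1}{2} - \frac{\sqrt{21613157844301}}{10596}\right)} = \frac{1}{\frac{539713}{634} + \frac{\sqrt{21613157844301}}{10596}}$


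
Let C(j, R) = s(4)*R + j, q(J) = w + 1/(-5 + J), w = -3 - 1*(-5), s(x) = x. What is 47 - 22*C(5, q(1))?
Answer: -217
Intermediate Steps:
w = 2 (w = -3 + 5 = 2)
q(J) = 2 + 1/(-5 + J)
C(j, R) = j + 4*R (C(j, R) = 4*R + j = j + 4*R)
47 - 22*C(5, q(1)) = 47 - 22*(5 + 4*((-9 + 2*1)/(-5 + 1))) = 47 - 22*(5 + 4*((-9 + 2)/(-4))) = 47 - 22*(5 + 4*(-¼*(-7))) = 47 - 22*(5 + 4*(7/4)) = 47 - 22*(5 + 7) = 47 - 22*12 = 47 - 264 = -217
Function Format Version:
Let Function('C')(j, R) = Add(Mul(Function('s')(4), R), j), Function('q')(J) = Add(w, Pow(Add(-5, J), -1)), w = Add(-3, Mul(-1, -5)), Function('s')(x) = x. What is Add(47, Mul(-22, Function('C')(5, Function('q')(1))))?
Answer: -217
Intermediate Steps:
w = 2 (w = Add(-3, 5) = 2)
Function('q')(J) = Add(2, Pow(Add(-5, J), -1))
Function('C')(j, R) = Add(j, Mul(4, R)) (Function('C')(j, R) = Add(Mul(4, R), j) = Add(j, Mul(4, R)))
Add(47, Mul(-22, Function('C')(5, Function('q')(1)))) = Add(47, Mul(-22, Add(5, Mul(4, Mul(Pow(Add(-5, 1), -1), Add(-9, Mul(2, 1))))))) = Add(47, Mul(-22, Add(5, Mul(4, Mul(Pow(-4, -1), Add(-9, 2)))))) = Add(47, Mul(-22, Add(5, Mul(4, Mul(Rational(-1, 4), -7))))) = Add(47, Mul(-22, Add(5, Mul(4, Rational(7, 4))))) = Add(47, Mul(-22, Add(5, 7))) = Add(47, Mul(-22, 12)) = Add(47, -264) = -217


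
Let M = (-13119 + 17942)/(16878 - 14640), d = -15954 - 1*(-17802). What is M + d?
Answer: 4140647/2238 ≈ 1850.2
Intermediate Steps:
d = 1848 (d = -15954 + 17802 = 1848)
M = 4823/2238 ≈ 2.1550
M + d = 4823/2238 + 1848 = 4140647/2238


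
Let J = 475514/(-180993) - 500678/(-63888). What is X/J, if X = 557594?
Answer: 1074602664245616/10039929137 ≈ 1.0703e+5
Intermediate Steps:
J = 10039929137/1927213464 (J = 475514*(-1/180993) - 500678*(-1/63888) = -475514/180993 + 250339/31944 = 10039929137/1927213464 ≈ 5.2096)
X/J = 557594/(10039929137/1927213464) = 557594*(1927213464/10039929137) = 1074602664245616/10039929137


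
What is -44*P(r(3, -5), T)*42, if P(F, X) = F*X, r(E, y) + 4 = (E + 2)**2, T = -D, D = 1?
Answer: 38808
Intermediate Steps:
T = -1 (T = -1*1 = -1)
r(E, y) = -4 + (2 + E)**2 (r(E, y) = -4 + (E + 2)**2 = -4 + (2 + E)**2)
-44*P(r(3, -5), T)*42 = -44*3*(4 + 3)*(-1)*42 = -44*3*7*(-1)*42 = -924*(-1)*42 = -44*(-21)*42 = 924*42 = 38808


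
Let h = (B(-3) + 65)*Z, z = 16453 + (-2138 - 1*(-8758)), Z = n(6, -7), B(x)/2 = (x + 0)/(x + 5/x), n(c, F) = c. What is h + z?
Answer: 164295/7 ≈ 23471.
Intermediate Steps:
B(x) = 2*x/(x + 5/x) (B(x) = 2*((x + 0)/(x + 5/x)) = 2*(x/(x + 5/x)) = 2*x/(x + 5/x))
Z = 6
z = 23073 (z = 16453 + (-2138 + 8758) = 16453 + 6620 = 23073)
h = 2784/7 (h = (2*(-3)²/(5 + (-3)²) + 65)*6 = (2*9/(5 + 9) + 65)*6 = (2*9/14 + 65)*6 = (2*9*(1/14) + 65)*6 = (9/7 + 65)*6 = (464/7)*6 = 2784/7 ≈ 397.71)
h + z = 2784/7 + 23073 = 164295/7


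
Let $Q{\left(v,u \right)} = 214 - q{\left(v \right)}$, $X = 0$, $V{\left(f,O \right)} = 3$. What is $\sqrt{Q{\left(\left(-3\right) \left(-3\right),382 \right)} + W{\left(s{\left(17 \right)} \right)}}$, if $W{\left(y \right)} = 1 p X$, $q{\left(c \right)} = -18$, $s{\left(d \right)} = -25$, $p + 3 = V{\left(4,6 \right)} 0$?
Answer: $2 \sqrt{58} \approx 15.232$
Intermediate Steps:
$p = -3$ ($p = -3 + 3 \cdot 0 = -3 + 0 = -3$)
$Q{\left(v,u \right)} = 232$ ($Q{\left(v,u \right)} = 214 - -18 = 214 + 18 = 232$)
$W{\left(y \right)} = 0$ ($W{\left(y \right)} = 1 \left(-3\right) 0 = \left(-3\right) 0 = 0$)
$\sqrt{Q{\left(\left(-3\right) \left(-3\right),382 \right)} + W{\left(s{\left(17 \right)} \right)}} = \sqrt{232 + 0} = \sqrt{232} = 2 \sqrt{58}$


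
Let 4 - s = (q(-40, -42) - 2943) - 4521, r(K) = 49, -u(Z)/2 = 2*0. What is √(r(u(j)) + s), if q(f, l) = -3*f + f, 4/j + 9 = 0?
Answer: √7437 ≈ 86.238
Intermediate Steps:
j = -4/9 (j = 4/(-9 + 0) = 4/(-9) = 4*(-⅑) = -4/9 ≈ -0.44444)
u(Z) = 0 (u(Z) = -4*0 = -2*0 = 0)
q(f, l) = -2*f
s = 7388 (s = 4 - ((-2*(-40) - 2943) - 4521) = 4 - ((80 - 2943) - 4521) = 4 - (-2863 - 4521) = 4 - 1*(-7384) = 4 + 7384 = 7388)
√(r(u(j)) + s) = √(49 + 7388) = √7437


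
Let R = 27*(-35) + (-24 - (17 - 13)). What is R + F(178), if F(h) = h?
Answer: -795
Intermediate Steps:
R = -973 (R = -945 + (-24 - 1*4) = -945 + (-24 - 4) = -945 - 28 = -973)
R + F(178) = -973 + 178 = -795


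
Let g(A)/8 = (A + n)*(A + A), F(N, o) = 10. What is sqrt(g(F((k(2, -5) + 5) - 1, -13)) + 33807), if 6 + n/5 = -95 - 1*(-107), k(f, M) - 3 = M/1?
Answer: sqrt(40207) ≈ 200.52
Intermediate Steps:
k(f, M) = 3 + M (k(f, M) = 3 + M/1 = 3 + M*1 = 3 + M)
n = 30 (n = -30 + 5*(-95 - 1*(-107)) = -30 + 5*(-95 + 107) = -30 + 5*12 = -30 + 60 = 30)
g(A) = 16*A*(30 + A) (g(A) = 8*((A + 30)*(A + A)) = 8*((30 + A)*(2*A)) = 8*(2*A*(30 + A)) = 16*A*(30 + A))
sqrt(g(F((k(2, -5) + 5) - 1, -13)) + 33807) = sqrt(16*10*(30 + 10) + 33807) = sqrt(16*10*40 + 33807) = sqrt(6400 + 33807) = sqrt(40207)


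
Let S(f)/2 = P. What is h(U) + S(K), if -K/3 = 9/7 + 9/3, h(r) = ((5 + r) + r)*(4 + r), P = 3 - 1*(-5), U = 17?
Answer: 835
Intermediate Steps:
P = 8 (P = 3 + 5 = 8)
h(r) = (4 + r)*(5 + 2*r) (h(r) = (5 + 2*r)*(4 + r) = (4 + r)*(5 + 2*r))
K = -90/7 (K = -3*(9/7 + 9/3) = -3*(9*(⅐) + 9*(⅓)) = -3*(9/7 + 3) = -3*30/7 = -90/7 ≈ -12.857)
S(f) = 16 (S(f) = 2*8 = 16)
h(U) + S(K) = (20 + 2*17² + 13*17) + 16 = (20 + 2*289 + 221) + 16 = (20 + 578 + 221) + 16 = 819 + 16 = 835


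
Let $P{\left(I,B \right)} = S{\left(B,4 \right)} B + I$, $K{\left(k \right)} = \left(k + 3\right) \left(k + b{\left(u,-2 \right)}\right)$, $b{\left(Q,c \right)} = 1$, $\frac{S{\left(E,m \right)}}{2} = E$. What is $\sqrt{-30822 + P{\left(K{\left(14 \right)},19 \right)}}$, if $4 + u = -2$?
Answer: $i \sqrt{29845} \approx 172.76 i$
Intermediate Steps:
$u = -6$ ($u = -4 - 2 = -6$)
$S{\left(E,m \right)} = 2 E$
$K{\left(k \right)} = \left(1 + k\right) \left(3 + k\right)$ ($K{\left(k \right)} = \left(k + 3\right) \left(k + 1\right) = \left(3 + k\right) \left(1 + k\right) = \left(1 + k\right) \left(3 + k\right)$)
$P{\left(I,B \right)} = I + 2 B^{2}$ ($P{\left(I,B \right)} = 2 B B + I = 2 B^{2} + I = I + 2 B^{2}$)
$\sqrt{-30822 + P{\left(K{\left(14 \right)},19 \right)}} = \sqrt{-30822 + \left(\left(3 + 14^{2} + 4 \cdot 14\right) + 2 \cdot 19^{2}\right)} = \sqrt{-30822 + \left(\left(3 + 196 + 56\right) + 2 \cdot 361\right)} = \sqrt{-30822 + \left(255 + 722\right)} = \sqrt{-30822 + 977} = \sqrt{-29845} = i \sqrt{29845}$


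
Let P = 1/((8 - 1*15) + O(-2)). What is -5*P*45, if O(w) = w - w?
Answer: 225/7 ≈ 32.143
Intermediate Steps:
O(w) = 0
P = -⅐ (P = 1/((8 - 1*15) + 0) = 1/((8 - 15) + 0) = 1/(-7 + 0) = 1/(-7) = -⅐ ≈ -0.14286)
-5*P*45 = -5*(-⅐)*45 = (5/7)*45 = 225/7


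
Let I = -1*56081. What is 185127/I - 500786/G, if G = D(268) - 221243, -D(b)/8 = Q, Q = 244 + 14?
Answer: -13255575323/12523279867 ≈ -1.0585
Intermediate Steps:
I = -56081
Q = 258
D(b) = -2064 (D(b) = -8*258 = -2064)
G = -223307 (G = -2064 - 221243 = -223307)
185127/I - 500786/G = 185127/(-56081) - 500786/(-223307) = 185127*(-1/56081) - 500786*(-1/223307) = -185127/56081 + 500786/223307 = -13255575323/12523279867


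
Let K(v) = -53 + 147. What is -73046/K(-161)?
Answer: -36523/47 ≈ -777.08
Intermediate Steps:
K(v) = 94
-73046/K(-161) = -73046/94 = -73046*1/94 = -36523/47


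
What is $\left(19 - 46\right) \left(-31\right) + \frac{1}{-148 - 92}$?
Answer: $\frac{200879}{240} \approx 837.0$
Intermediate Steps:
$\left(19 - 46\right) \left(-31\right) + \frac{1}{-148 - 92} = \left(-27\right) \left(-31\right) + \frac{1}{-240} = 837 - \frac{1}{240} = \frac{200879}{240}$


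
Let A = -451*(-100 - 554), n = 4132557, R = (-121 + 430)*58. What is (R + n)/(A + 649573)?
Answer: 4150479/944527 ≈ 4.3942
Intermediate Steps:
R = 17922 (R = 309*58 = 17922)
A = 294954 (A = -451*(-654) = 294954)
(R + n)/(A + 649573) = (17922 + 4132557)/(294954 + 649573) = 4150479/944527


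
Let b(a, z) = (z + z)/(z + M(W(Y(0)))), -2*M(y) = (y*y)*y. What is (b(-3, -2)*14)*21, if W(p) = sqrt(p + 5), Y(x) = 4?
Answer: 2352/31 ≈ 75.871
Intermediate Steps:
W(p) = sqrt(5 + p)
M(y) = -y**3/2 (M(y) = -y*y*y/2 = -y**2*y/2 = -y**3/2)
b(a, z) = 2*z/(-27/2 + z) (b(a, z) = (z + z)/(z - (5 + 4)**(3/2)/2) = (2*z)/(z - (sqrt(9))**3/2) = (2*z)/(z - 1/2*3**3) = (2*z)/(z - 1/2*27) = (2*z)/(z - 27/2) = (2*z)/(-27/2 + z) = 2*z/(-27/2 + z))
(b(-3, -2)*14)*21 = ((4*(-2)/(-27 + 2*(-2)))*14)*21 = ((4*(-2)/(-27 - 4))*14)*21 = ((4*(-2)/(-31))*14)*21 = ((4*(-2)*(-1/31))*14)*21 = ((8/31)*14)*21 = (112/31)*21 = 2352/31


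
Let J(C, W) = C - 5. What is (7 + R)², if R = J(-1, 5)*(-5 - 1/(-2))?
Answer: 1156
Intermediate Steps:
J(C, W) = -5 + C
R = 27 (R = (-5 - 1)*(-5 - 1/(-2)) = -6*(-5 - 1*(-½)) = -6*(-5 + ½) = -6*(-9/2) = 27)
(7 + R)² = (7 + 27)² = 34² = 1156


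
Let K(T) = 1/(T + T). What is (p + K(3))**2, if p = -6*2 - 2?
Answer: 6889/36 ≈ 191.36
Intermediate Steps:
K(T) = 1/(2*T)
p = -14 (p = -12 - 2 = -14)
(p + K(3))**2 = (-14 + (1/2)/3)**2 = (-14 + (1/2)*(1/3))**2 = (-14 + 1/6)**2 = (-83/6)**2 = 6889/36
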